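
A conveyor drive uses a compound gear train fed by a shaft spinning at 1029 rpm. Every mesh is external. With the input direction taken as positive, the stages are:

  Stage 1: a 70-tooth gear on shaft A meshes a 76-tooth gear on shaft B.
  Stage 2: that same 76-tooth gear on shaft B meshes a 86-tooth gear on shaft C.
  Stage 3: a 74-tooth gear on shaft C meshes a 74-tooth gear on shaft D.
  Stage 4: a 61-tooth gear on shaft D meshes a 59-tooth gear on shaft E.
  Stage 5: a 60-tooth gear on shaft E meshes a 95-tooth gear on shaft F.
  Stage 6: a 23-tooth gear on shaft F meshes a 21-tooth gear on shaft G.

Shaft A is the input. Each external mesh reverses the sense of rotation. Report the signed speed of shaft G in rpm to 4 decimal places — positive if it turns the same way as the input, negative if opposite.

+599.0030 rpm (same as input, |ω| = 599.0030 rpm)

Stage 1 [70T→76T]: ω = 1029.0000×70/76 = 947.7632 rpm, dir flips to −; running = −947.7632
Stage 2 [76T→86T]: ω = 947.7632×76/86 = 837.5581 rpm, dir flips to +; running = +837.5581
Stage 3 [74T→74T]: ω = 837.5581×74/74 = 837.5581 rpm, dir flips to −; running = −837.5581
Stage 4 [61T→59T]: ω = 837.5581×61/59 = 865.9499 rpm, dir flips to +; running = +865.9499
Stage 5 [60T→95T]: ω = 865.9499×60/95 = 546.9158 rpm, dir flips to −; running = −546.9158
Stage 6 [23T→21T]: ω = 546.9158×23/21 = 599.0030 rpm, dir flips to +; running = +599.0030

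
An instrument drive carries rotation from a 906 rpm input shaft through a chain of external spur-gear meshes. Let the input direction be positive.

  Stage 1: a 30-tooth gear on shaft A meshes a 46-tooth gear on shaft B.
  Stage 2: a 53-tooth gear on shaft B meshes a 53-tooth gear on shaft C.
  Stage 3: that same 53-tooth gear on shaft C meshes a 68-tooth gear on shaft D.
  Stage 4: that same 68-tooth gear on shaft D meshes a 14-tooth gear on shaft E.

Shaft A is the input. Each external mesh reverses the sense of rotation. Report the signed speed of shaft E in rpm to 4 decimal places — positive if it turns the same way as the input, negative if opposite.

+2236.8634 rpm (same as input, |ω| = 2236.8634 rpm)

Stage 1 [30T→46T]: ω = 906.0000×30/46 = 590.8696 rpm, dir flips to −; running = −590.8696
Stage 2 [53T→53T]: ω = 590.8696×53/53 = 590.8696 rpm, dir flips to +; running = +590.8696
Stage 3 [53T→68T]: ω = 590.8696×53/68 = 460.5307 rpm, dir flips to −; running = −460.5307
Stage 4 [68T→14T]: ω = 460.5307×68/14 = 2236.8634 rpm, dir flips to +; running = +2236.8634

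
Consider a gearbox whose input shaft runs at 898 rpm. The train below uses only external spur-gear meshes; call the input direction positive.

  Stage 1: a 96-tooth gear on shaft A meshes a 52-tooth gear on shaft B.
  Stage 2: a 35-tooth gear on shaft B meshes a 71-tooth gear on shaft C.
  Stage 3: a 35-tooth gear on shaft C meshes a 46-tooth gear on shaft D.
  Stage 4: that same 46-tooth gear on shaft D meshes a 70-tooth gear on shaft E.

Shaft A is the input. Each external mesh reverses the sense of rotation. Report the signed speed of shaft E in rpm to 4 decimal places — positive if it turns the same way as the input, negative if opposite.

Stage 1 [96T→52T]: ω = 898.0000×96/52 = 1657.8462 rpm, dir flips to −; running = −1657.8462
Stage 2 [35T→71T]: ω = 1657.8462×35/71 = 817.2481 rpm, dir flips to +; running = +817.2481
Stage 3 [35T→46T]: ω = 817.2481×35/46 = 621.8192 rpm, dir flips to −; running = −621.8192
Stage 4 [46T→70T]: ω = 621.8192×46/70 = 408.6241 rpm, dir flips to +; running = +408.6241

+408.6241 rpm (same as input, |ω| = 408.6241 rpm)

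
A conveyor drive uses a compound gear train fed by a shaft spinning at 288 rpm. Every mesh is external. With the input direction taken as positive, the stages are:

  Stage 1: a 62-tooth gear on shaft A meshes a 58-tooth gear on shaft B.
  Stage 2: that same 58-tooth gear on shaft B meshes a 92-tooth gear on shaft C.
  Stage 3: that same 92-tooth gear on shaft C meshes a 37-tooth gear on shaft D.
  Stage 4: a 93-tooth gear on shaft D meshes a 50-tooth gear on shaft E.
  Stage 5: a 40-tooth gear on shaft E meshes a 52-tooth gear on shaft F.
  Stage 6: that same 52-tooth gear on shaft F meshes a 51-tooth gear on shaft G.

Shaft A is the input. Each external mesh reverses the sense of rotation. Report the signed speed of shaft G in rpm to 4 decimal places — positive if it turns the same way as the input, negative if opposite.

Stage 1 [62T→58T]: ω = 288.0000×62/58 = 307.8621 rpm, dir flips to −; running = −307.8621
Stage 2 [58T→92T]: ω = 307.8621×58/92 = 194.0870 rpm, dir flips to +; running = +194.0870
Stage 3 [92T→37T]: ω = 194.0870×92/37 = 482.5946 rpm, dir flips to −; running = −482.5946
Stage 4 [93T→50T]: ω = 482.5946×93/50 = 897.6259 rpm, dir flips to +; running = +897.6259
Stage 5 [40T→52T]: ω = 897.6259×40/52 = 690.4815 rpm, dir flips to −; running = −690.4815
Stage 6 [52T→51T]: ω = 690.4815×52/51 = 704.0203 rpm, dir flips to +; running = +704.0203

+704.0203 rpm (same as input, |ω| = 704.0203 rpm)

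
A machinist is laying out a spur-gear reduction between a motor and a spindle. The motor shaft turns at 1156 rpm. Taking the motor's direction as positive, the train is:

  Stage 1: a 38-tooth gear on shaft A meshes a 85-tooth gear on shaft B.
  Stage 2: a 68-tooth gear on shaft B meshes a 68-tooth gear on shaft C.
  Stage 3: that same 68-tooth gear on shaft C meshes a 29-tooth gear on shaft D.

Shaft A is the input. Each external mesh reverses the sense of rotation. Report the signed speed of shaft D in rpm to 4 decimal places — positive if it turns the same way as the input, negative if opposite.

-1211.8069 rpm (opposite to input, |ω| = 1211.8069 rpm)

Stage 1 [38T→85T]: ω = 1156.0000×38/85 = 516.8000 rpm, dir flips to −; running = −516.8000
Stage 2 [68T→68T]: ω = 516.8000×68/68 = 516.8000 rpm, dir flips to +; running = +516.8000
Stage 3 [68T→29T]: ω = 516.8000×68/29 = 1211.8069 rpm, dir flips to −; running = −1211.8069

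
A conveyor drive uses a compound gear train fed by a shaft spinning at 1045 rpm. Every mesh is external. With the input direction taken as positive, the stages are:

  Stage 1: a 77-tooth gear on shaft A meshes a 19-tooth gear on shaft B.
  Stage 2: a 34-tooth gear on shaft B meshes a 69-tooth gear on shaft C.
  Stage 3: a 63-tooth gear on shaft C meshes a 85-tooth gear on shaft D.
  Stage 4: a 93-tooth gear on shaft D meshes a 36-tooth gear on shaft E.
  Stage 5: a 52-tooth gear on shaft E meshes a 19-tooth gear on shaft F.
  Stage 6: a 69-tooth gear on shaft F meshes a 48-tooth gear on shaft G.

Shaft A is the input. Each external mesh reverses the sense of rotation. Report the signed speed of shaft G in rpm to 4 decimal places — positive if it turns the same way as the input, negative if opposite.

Stage 1 [77T→19T]: ω = 1045.0000×77/19 = 4235.0000 rpm, dir flips to −; running = −4235.0000
Stage 2 [34T→69T]: ω = 4235.0000×34/69 = 2086.8116 rpm, dir flips to +; running = +2086.8116
Stage 3 [63T→85T]: ω = 2086.8116×63/85 = 1546.6957 rpm, dir flips to −; running = −1546.6957
Stage 4 [93T→36T]: ω = 1546.6957×93/36 = 3995.6304 rpm, dir flips to +; running = +3995.6304
Stage 5 [52T→19T]: ω = 3995.6304×52/19 = 10935.4096 rpm, dir flips to −; running = −10935.4096
Stage 6 [69T→48T]: ω = 10935.4096×69/48 = 15719.6513 rpm, dir flips to +; running = +15719.6513

+15719.6513 rpm (same as input, |ω| = 15719.6513 rpm)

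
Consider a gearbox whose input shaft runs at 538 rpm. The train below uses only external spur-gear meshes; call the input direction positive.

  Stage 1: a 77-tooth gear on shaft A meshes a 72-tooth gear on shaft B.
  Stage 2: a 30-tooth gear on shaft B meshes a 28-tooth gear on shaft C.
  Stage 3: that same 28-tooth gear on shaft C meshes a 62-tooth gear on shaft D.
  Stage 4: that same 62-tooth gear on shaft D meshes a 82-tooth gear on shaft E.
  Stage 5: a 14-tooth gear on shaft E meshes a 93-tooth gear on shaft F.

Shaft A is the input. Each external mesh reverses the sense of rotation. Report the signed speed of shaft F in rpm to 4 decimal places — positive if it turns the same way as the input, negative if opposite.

Stage 1 [77T→72T]: ω = 538.0000×77/72 = 575.3611 rpm, dir flips to −; running = −575.3611
Stage 2 [30T→28T]: ω = 575.3611×30/28 = 616.4583 rpm, dir flips to +; running = +616.4583
Stage 3 [28T→62T]: ω = 616.4583×28/62 = 278.4005 rpm, dir flips to −; running = −278.4005
Stage 4 [62T→82T]: ω = 278.4005×62/82 = 210.4980 rpm, dir flips to +; running = +210.4980
Stage 5 [14T→93T]: ω = 210.4980×14/93 = 31.6879 rpm, dir flips to −; running = −31.6879

-31.6879 rpm (opposite to input, |ω| = 31.6879 rpm)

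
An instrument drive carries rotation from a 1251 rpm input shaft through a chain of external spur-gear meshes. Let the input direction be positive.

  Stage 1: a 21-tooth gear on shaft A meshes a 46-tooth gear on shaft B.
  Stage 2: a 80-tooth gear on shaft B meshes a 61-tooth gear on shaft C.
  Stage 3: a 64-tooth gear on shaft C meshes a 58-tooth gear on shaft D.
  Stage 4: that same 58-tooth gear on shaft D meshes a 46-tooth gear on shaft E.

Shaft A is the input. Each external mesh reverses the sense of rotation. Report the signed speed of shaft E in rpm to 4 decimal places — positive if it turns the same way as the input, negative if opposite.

+1042.0800 rpm (same as input, |ω| = 1042.0800 rpm)

Stage 1 [21T→46T]: ω = 1251.0000×21/46 = 571.1087 rpm, dir flips to −; running = −571.1087
Stage 2 [80T→61T]: ω = 571.1087×80/61 = 748.9950 rpm, dir flips to +; running = +748.9950
Stage 3 [64T→58T]: ω = 748.9950×64/58 = 826.4773 rpm, dir flips to −; running = −826.4773
Stage 4 [58T→46T]: ω = 826.4773×58/46 = 1042.0800 rpm, dir flips to +; running = +1042.0800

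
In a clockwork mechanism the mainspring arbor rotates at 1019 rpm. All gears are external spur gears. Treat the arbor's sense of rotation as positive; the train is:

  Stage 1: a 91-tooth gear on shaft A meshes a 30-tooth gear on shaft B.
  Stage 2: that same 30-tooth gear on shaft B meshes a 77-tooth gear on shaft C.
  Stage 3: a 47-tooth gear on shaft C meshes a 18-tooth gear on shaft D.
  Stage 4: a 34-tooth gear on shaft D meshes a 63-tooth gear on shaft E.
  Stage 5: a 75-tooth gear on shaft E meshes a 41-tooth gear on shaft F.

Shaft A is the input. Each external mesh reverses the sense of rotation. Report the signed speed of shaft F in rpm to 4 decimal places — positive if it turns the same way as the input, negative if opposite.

Stage 1 [91T→30T]: ω = 1019.0000×91/30 = 3090.9667 rpm, dir flips to −; running = −3090.9667
Stage 2 [30T→77T]: ω = 3090.9667×30/77 = 1204.2727 rpm, dir flips to +; running = +1204.2727
Stage 3 [47T→18T]: ω = 1204.2727×47/18 = 3144.4899 rpm, dir flips to −; running = −3144.4899
Stage 4 [34T→63T]: ω = 3144.4899×34/63 = 1697.0263 rpm, dir flips to +; running = +1697.0263
Stage 5 [75T→41T]: ω = 1697.0263×75/41 = 3104.3164 rpm, dir flips to −; running = −3104.3164

-3104.3164 rpm (opposite to input, |ω| = 3104.3164 rpm)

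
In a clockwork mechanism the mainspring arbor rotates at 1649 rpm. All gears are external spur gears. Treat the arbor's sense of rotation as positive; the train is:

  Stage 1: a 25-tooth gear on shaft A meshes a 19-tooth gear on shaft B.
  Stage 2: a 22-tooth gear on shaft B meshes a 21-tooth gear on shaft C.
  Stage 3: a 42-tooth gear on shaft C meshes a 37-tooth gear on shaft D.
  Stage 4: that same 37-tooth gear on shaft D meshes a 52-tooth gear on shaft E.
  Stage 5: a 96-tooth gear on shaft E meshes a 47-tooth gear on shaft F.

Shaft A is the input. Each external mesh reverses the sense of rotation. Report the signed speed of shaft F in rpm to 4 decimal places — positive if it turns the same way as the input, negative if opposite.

Stage 1 [25T→19T]: ω = 1649.0000×25/19 = 2169.7368 rpm, dir flips to −; running = −2169.7368
Stage 2 [22T→21T]: ω = 2169.7368×22/21 = 2273.0576 rpm, dir flips to +; running = +2273.0576
Stage 3 [42T→37T]: ω = 2273.0576×42/37 = 2580.2276 rpm, dir flips to −; running = −2580.2276
Stage 4 [37T→52T]: ω = 2580.2276×37/52 = 1835.9312 rpm, dir flips to +; running = +1835.9312
Stage 5 [96T→47T]: ω = 1835.9312×96/47 = 3749.9871 rpm, dir flips to −; running = −3749.9871

-3749.9871 rpm (opposite to input, |ω| = 3749.9871 rpm)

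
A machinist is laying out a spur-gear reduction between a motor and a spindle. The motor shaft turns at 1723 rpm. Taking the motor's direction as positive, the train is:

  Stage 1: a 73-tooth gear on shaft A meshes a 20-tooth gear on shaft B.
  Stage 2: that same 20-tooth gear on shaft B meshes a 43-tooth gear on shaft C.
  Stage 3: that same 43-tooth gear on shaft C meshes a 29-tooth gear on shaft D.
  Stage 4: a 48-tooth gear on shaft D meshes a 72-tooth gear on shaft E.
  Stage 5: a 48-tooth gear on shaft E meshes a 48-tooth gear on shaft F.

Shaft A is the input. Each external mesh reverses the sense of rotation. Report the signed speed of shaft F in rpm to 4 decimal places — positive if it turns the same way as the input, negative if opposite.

-2891.4713 rpm (opposite to input, |ω| = 2891.4713 rpm)

Stage 1 [73T→20T]: ω = 1723.0000×73/20 = 6288.9500 rpm, dir flips to −; running = −6288.9500
Stage 2 [20T→43T]: ω = 6288.9500×20/43 = 2925.0930 rpm, dir flips to +; running = +2925.0930
Stage 3 [43T→29T]: ω = 2925.0930×43/29 = 4337.2069 rpm, dir flips to −; running = −4337.2069
Stage 4 [48T→72T]: ω = 4337.2069×48/72 = 2891.4713 rpm, dir flips to +; running = +2891.4713
Stage 5 [48T→48T]: ω = 2891.4713×48/48 = 2891.4713 rpm, dir flips to −; running = −2891.4713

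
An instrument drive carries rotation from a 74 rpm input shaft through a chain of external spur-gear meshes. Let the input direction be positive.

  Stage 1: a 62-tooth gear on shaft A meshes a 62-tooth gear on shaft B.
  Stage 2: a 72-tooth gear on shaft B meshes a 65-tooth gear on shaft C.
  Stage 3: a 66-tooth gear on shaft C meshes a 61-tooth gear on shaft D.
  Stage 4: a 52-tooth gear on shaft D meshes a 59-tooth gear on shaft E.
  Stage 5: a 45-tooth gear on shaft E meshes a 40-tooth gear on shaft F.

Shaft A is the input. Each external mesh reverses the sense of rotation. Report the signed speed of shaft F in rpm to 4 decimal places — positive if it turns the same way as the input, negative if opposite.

-87.9364 rpm (opposite to input, |ω| = 87.9364 rpm)

Stage 1 [62T→62T]: ω = 74.0000×62/62 = 74.0000 rpm, dir flips to −; running = −74.0000
Stage 2 [72T→65T]: ω = 74.0000×72/65 = 81.9692 rpm, dir flips to +; running = +81.9692
Stage 3 [66T→61T]: ω = 81.9692×66/61 = 88.6880 rpm, dir flips to −; running = −88.6880
Stage 4 [52T→59T]: ω = 88.6880×52/59 = 78.1657 rpm, dir flips to +; running = +78.1657
Stage 5 [45T→40T]: ω = 78.1657×45/40 = 87.9364 rpm, dir flips to −; running = −87.9364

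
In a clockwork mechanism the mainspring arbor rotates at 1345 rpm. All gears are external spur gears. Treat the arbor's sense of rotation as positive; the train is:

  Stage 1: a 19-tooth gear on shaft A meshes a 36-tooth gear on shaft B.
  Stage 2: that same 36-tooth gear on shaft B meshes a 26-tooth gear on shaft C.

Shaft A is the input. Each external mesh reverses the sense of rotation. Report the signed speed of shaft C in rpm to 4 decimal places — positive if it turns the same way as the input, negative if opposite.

Stage 1 [19T→36T]: ω = 1345.0000×19/36 = 709.8611 rpm, dir flips to −; running = −709.8611
Stage 2 [36T→26T]: ω = 709.8611×36/26 = 982.8846 rpm, dir flips to +; running = +982.8846

+982.8846 rpm (same as input, |ω| = 982.8846 rpm)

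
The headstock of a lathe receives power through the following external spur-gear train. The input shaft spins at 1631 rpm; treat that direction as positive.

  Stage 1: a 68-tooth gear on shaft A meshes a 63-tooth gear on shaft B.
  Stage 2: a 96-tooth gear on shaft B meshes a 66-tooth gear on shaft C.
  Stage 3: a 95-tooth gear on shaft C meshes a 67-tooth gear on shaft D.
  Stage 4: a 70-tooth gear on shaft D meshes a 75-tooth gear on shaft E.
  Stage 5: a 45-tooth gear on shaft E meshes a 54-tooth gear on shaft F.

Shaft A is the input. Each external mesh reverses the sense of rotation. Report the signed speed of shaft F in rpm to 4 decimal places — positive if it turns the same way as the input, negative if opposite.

Stage 1 [68T→63T]: ω = 1631.0000×68/63 = 1760.4444 rpm, dir flips to −; running = −1760.4444
Stage 2 [96T→66T]: ω = 1760.4444×96/66 = 2560.6465 rpm, dir flips to +; running = +2560.6465
Stage 3 [95T→67T]: ω = 2560.6465×95/67 = 3630.7674 rpm, dir flips to −; running = −3630.7674
Stage 4 [70T→75T]: ω = 3630.7674×70/75 = 3388.7162 rpm, dir flips to +; running = +3388.7162
Stage 5 [45T→54T]: ω = 3388.7162×45/54 = 2823.9302 rpm, dir flips to −; running = −2823.9302

-2823.9302 rpm (opposite to input, |ω| = 2823.9302 rpm)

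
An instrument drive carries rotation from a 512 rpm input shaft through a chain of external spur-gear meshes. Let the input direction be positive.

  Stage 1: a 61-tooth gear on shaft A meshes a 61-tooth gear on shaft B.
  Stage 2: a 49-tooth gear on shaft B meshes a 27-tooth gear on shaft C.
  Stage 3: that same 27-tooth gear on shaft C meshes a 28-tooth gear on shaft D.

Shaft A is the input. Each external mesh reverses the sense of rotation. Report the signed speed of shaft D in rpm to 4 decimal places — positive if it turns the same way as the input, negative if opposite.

-896.0000 rpm (opposite to input, |ω| = 896.0000 rpm)

Stage 1 [61T→61T]: ω = 512.0000×61/61 = 512.0000 rpm, dir flips to −; running = −512.0000
Stage 2 [49T→27T]: ω = 512.0000×49/27 = 929.1852 rpm, dir flips to +; running = +929.1852
Stage 3 [27T→28T]: ω = 929.1852×27/28 = 896.0000 rpm, dir flips to −; running = −896.0000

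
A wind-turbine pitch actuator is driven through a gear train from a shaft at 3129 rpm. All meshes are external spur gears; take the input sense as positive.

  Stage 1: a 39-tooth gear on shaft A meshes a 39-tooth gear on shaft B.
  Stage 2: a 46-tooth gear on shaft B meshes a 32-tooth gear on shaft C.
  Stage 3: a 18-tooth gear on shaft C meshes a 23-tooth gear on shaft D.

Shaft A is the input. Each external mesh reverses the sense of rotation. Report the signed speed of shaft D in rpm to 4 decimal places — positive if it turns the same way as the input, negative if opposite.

-3520.1250 rpm (opposite to input, |ω| = 3520.1250 rpm)

Stage 1 [39T→39T]: ω = 3129.0000×39/39 = 3129.0000 rpm, dir flips to −; running = −3129.0000
Stage 2 [46T→32T]: ω = 3129.0000×46/32 = 4497.9375 rpm, dir flips to +; running = +4497.9375
Stage 3 [18T→23T]: ω = 4497.9375×18/23 = 3520.1250 rpm, dir flips to −; running = −3520.1250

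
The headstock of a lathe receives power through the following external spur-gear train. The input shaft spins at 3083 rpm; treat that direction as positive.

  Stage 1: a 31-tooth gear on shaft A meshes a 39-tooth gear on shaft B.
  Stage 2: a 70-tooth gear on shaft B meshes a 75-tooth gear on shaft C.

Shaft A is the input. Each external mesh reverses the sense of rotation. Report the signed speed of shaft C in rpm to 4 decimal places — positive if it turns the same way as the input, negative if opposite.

Stage 1 [31T→39T]: ω = 3083.0000×31/39 = 2450.5897 rpm, dir flips to −; running = −2450.5897
Stage 2 [70T→75T]: ω = 2450.5897×70/75 = 2287.2171 rpm, dir flips to +; running = +2287.2171

+2287.2171 rpm (same as input, |ω| = 2287.2171 rpm)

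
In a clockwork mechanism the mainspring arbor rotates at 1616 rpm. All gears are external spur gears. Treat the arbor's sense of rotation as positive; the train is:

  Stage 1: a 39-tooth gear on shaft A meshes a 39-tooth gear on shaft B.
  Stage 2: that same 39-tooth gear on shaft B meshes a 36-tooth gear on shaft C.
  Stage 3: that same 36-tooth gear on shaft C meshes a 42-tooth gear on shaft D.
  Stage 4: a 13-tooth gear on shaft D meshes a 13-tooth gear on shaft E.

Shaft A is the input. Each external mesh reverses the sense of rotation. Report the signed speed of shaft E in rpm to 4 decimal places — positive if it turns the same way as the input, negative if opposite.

Stage 1 [39T→39T]: ω = 1616.0000×39/39 = 1616.0000 rpm, dir flips to −; running = −1616.0000
Stage 2 [39T→36T]: ω = 1616.0000×39/36 = 1750.6667 rpm, dir flips to +; running = +1750.6667
Stage 3 [36T→42T]: ω = 1750.6667×36/42 = 1500.5714 rpm, dir flips to −; running = −1500.5714
Stage 4 [13T→13T]: ω = 1500.5714×13/13 = 1500.5714 rpm, dir flips to +; running = +1500.5714

+1500.5714 rpm (same as input, |ω| = 1500.5714 rpm)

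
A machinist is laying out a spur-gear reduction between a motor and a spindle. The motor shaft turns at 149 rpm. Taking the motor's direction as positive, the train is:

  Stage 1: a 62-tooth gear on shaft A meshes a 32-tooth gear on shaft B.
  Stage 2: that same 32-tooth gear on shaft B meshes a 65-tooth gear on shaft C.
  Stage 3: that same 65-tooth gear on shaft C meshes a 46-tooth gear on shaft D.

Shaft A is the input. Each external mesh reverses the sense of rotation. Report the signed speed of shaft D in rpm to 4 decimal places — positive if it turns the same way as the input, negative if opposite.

-200.8261 rpm (opposite to input, |ω| = 200.8261 rpm)

Stage 1 [62T→32T]: ω = 149.0000×62/32 = 288.6875 rpm, dir flips to −; running = −288.6875
Stage 2 [32T→65T]: ω = 288.6875×32/65 = 142.1231 rpm, dir flips to +; running = +142.1231
Stage 3 [65T→46T]: ω = 142.1231×65/46 = 200.8261 rpm, dir flips to −; running = −200.8261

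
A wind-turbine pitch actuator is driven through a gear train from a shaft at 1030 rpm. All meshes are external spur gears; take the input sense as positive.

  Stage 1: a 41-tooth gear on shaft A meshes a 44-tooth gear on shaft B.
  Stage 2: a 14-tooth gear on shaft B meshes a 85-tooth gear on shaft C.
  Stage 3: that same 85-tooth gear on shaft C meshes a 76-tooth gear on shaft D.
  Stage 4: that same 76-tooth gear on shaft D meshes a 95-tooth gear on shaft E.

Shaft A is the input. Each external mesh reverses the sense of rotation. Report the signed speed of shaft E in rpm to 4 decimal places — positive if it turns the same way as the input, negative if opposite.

Stage 1 [41T→44T]: ω = 1030.0000×41/44 = 959.7727 rpm, dir flips to −; running = −959.7727
Stage 2 [14T→85T]: ω = 959.7727×14/85 = 158.0802 rpm, dir flips to +; running = +158.0802
Stage 3 [85T→76T]: ω = 158.0802×85/76 = 176.8002 rpm, dir flips to −; running = −176.8002
Stage 4 [76T→95T]: ω = 176.8002×76/95 = 141.4402 rpm, dir flips to +; running = +141.4402

+141.4402 rpm (same as input, |ω| = 141.4402 rpm)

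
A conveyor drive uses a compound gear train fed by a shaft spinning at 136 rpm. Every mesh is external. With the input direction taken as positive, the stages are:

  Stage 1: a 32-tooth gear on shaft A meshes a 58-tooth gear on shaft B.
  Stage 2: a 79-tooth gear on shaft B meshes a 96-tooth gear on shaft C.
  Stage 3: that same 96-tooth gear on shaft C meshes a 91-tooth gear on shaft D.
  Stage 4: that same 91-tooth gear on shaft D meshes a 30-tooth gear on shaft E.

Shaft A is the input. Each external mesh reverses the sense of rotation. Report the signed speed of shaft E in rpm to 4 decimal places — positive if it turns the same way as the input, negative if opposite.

+197.5908 rpm (same as input, |ω| = 197.5908 rpm)

Stage 1 [32T→58T]: ω = 136.0000×32/58 = 75.0345 rpm, dir flips to −; running = −75.0345
Stage 2 [79T→96T]: ω = 75.0345×79/96 = 61.7471 rpm, dir flips to +; running = +61.7471
Stage 3 [96T→91T]: ω = 61.7471×96/91 = 65.1398 rpm, dir flips to −; running = −65.1398
Stage 4 [91T→30T]: ω = 65.1398×91/30 = 197.5908 rpm, dir flips to +; running = +197.5908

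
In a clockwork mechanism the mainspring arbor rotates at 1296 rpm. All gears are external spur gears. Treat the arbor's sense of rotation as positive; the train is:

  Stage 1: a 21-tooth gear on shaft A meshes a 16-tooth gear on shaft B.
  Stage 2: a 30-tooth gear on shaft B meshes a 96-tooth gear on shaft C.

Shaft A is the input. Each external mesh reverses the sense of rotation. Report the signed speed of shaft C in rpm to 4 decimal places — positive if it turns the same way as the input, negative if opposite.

Stage 1 [21T→16T]: ω = 1296.0000×21/16 = 1701.0000 rpm, dir flips to −; running = −1701.0000
Stage 2 [30T→96T]: ω = 1701.0000×30/96 = 531.5625 rpm, dir flips to +; running = +531.5625

+531.5625 rpm (same as input, |ω| = 531.5625 rpm)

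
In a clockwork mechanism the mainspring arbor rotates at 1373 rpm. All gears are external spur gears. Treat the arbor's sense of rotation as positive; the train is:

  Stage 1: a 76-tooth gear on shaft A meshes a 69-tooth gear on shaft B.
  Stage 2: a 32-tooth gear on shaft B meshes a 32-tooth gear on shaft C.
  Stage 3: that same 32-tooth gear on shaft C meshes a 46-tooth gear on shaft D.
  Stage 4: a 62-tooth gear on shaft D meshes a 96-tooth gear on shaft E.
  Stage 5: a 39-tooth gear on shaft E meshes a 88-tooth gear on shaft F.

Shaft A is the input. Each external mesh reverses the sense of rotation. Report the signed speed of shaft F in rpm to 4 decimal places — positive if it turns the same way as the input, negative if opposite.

Stage 1 [76T→69T]: ω = 1373.0000×76/69 = 1512.2899 rpm, dir flips to −; running = −1512.2899
Stage 2 [32T→32T]: ω = 1512.2899×32/32 = 1512.2899 rpm, dir flips to +; running = +1512.2899
Stage 3 [32T→46T]: ω = 1512.2899×32/46 = 1052.0277 rpm, dir flips to −; running = −1052.0277
Stage 4 [62T→96T]: ω = 1052.0277×62/96 = 679.4346 rpm, dir flips to +; running = +679.4346
Stage 5 [39T→88T]: ω = 679.4346×39/88 = 301.1130 rpm, dir flips to −; running = −301.1130

-301.1130 rpm (opposite to input, |ω| = 301.1130 rpm)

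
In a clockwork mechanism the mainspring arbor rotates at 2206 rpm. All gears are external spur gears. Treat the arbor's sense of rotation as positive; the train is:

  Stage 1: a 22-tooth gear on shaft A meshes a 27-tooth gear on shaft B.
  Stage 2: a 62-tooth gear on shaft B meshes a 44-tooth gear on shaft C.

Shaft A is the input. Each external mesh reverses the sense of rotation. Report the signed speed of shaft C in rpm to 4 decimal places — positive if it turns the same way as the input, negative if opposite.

Stage 1 [22T→27T]: ω = 2206.0000×22/27 = 1797.4815 rpm, dir flips to −; running = −1797.4815
Stage 2 [62T→44T]: ω = 1797.4815×62/44 = 2532.8148 rpm, dir flips to +; running = +2532.8148

+2532.8148 rpm (same as input, |ω| = 2532.8148 rpm)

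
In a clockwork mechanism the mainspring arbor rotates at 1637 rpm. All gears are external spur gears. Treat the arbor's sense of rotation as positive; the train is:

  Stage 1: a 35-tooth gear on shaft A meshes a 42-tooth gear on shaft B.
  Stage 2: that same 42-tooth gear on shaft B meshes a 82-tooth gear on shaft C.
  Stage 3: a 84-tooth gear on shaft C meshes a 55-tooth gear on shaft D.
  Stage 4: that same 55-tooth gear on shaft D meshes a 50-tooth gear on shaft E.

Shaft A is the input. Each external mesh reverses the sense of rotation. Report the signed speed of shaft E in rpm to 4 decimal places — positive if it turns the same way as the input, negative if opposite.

+1173.8488 rpm (same as input, |ω| = 1173.8488 rpm)

Stage 1 [35T→42T]: ω = 1637.0000×35/42 = 1364.1667 rpm, dir flips to −; running = −1364.1667
Stage 2 [42T→82T]: ω = 1364.1667×42/82 = 698.7195 rpm, dir flips to +; running = +698.7195
Stage 3 [84T→55T]: ω = 698.7195×84/55 = 1067.1353 rpm, dir flips to −; running = −1067.1353
Stage 4 [55T→50T]: ω = 1067.1353×55/50 = 1173.8488 rpm, dir flips to +; running = +1173.8488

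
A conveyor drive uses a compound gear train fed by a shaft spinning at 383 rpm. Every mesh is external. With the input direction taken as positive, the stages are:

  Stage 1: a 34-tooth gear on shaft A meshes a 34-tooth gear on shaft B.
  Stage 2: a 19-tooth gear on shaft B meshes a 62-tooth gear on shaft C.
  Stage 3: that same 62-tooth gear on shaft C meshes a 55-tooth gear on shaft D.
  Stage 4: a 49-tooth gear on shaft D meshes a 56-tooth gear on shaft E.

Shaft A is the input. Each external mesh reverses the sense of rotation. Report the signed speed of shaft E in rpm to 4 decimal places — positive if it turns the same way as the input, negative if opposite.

Stage 1 [34T→34T]: ω = 383.0000×34/34 = 383.0000 rpm, dir flips to −; running = −383.0000
Stage 2 [19T→62T]: ω = 383.0000×19/62 = 117.3710 rpm, dir flips to +; running = +117.3710
Stage 3 [62T→55T]: ω = 117.3710×62/55 = 132.3091 rpm, dir flips to −; running = −132.3091
Stage 4 [49T→56T]: ω = 132.3091×49/56 = 115.7705 rpm, dir flips to +; running = +115.7705

+115.7705 rpm (same as input, |ω| = 115.7705 rpm)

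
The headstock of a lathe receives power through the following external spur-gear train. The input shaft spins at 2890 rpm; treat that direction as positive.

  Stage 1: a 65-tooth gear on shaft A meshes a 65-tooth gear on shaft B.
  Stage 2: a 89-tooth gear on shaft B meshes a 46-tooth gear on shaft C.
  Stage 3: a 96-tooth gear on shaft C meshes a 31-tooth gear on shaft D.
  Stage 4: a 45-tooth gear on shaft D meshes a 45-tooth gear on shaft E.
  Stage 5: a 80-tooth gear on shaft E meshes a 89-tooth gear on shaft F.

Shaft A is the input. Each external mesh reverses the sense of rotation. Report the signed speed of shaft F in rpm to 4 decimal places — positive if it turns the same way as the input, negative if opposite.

Stage 1 [65T→65T]: ω = 2890.0000×65/65 = 2890.0000 rpm, dir flips to −; running = −2890.0000
Stage 2 [89T→46T]: ω = 2890.0000×89/46 = 5591.5217 rpm, dir flips to +; running = +5591.5217
Stage 3 [96T→31T]: ω = 5591.5217×96/31 = 17315.6802 rpm, dir flips to −; running = −17315.6802
Stage 4 [45T→45T]: ω = 17315.6802×45/45 = 17315.6802 rpm, dir flips to +; running = +17315.6802
Stage 5 [80T→89T]: ω = 17315.6802×80/89 = 15564.6564 rpm, dir flips to −; running = −15564.6564

-15564.6564 rpm (opposite to input, |ω| = 15564.6564 rpm)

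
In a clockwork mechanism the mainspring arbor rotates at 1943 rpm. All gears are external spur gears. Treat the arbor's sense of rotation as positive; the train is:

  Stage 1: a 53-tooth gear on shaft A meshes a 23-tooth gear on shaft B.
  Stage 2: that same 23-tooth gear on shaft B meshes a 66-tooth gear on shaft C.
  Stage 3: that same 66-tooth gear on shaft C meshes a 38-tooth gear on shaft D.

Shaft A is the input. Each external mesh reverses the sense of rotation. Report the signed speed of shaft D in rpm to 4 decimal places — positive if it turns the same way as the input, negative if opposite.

-2709.9737 rpm (opposite to input, |ω| = 2709.9737 rpm)

Stage 1 [53T→23T]: ω = 1943.0000×53/23 = 4477.3478 rpm, dir flips to −; running = −4477.3478
Stage 2 [23T→66T]: ω = 4477.3478×23/66 = 1560.2879 rpm, dir flips to +; running = +1560.2879
Stage 3 [66T→38T]: ω = 1560.2879×66/38 = 2709.9737 rpm, dir flips to −; running = −2709.9737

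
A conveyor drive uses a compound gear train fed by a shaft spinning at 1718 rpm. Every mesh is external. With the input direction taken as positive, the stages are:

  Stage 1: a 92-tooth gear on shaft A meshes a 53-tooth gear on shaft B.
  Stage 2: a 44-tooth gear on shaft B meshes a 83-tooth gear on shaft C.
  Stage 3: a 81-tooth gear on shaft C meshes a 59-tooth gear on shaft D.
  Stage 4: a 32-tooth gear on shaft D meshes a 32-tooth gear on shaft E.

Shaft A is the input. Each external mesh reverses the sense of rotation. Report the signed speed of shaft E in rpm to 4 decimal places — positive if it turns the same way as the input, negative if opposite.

Stage 1 [92T→53T]: ω = 1718.0000×92/53 = 2982.1887 rpm, dir flips to −; running = −2982.1887
Stage 2 [44T→83T]: ω = 2982.1887×44/83 = 1580.9193 rpm, dir flips to +; running = +1580.9193
Stage 3 [81T→59T]: ω = 1580.9193×81/59 = 2170.4146 rpm, dir flips to −; running = −2170.4146
Stage 4 [32T→32T]: ω = 2170.4146×32/32 = 2170.4146 rpm, dir flips to +; running = +2170.4146

+2170.4146 rpm (same as input, |ω| = 2170.4146 rpm)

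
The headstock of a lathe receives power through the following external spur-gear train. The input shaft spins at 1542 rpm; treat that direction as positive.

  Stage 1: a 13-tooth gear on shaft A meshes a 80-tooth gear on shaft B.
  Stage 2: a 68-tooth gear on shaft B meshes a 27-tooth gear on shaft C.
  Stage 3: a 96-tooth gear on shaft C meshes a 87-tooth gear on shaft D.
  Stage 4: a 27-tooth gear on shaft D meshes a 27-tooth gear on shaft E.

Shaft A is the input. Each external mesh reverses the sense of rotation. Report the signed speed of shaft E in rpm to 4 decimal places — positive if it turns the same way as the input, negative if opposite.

+696.3617 rpm (same as input, |ω| = 696.3617 rpm)

Stage 1 [13T→80T]: ω = 1542.0000×13/80 = 250.5750 rpm, dir flips to −; running = −250.5750
Stage 2 [68T→27T]: ω = 250.5750×68/27 = 631.0778 rpm, dir flips to +; running = +631.0778
Stage 3 [96T→87T]: ω = 631.0778×96/87 = 696.3617 rpm, dir flips to −; running = −696.3617
Stage 4 [27T→27T]: ω = 696.3617×27/27 = 696.3617 rpm, dir flips to +; running = +696.3617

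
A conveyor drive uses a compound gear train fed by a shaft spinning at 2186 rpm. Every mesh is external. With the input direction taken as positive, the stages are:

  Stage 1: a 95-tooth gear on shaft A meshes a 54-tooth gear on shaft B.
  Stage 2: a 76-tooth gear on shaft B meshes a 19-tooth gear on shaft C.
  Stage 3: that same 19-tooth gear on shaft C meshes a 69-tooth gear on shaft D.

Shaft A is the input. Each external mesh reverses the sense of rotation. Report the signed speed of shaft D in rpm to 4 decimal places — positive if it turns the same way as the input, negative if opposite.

Stage 1 [95T→54T]: ω = 2186.0000×95/54 = 3845.7407 rpm, dir flips to −; running = −3845.7407
Stage 2 [76T→19T]: ω = 3845.7407×76/19 = 15382.9630 rpm, dir flips to +; running = +15382.9630
Stage 3 [19T→69T]: ω = 15382.9630×19/69 = 4235.8884 rpm, dir flips to −; running = −4235.8884

-4235.8884 rpm (opposite to input, |ω| = 4235.8884 rpm)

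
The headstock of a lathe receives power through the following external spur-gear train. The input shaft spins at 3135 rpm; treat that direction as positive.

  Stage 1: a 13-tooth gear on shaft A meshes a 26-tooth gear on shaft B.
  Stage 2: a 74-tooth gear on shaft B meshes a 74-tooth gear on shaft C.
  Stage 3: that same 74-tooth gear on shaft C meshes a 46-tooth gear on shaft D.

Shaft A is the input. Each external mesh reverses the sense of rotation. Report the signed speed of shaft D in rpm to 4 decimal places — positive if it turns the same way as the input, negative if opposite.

-2521.6304 rpm (opposite to input, |ω| = 2521.6304 rpm)

Stage 1 [13T→26T]: ω = 3135.0000×13/26 = 1567.5000 rpm, dir flips to −; running = −1567.5000
Stage 2 [74T→74T]: ω = 1567.5000×74/74 = 1567.5000 rpm, dir flips to +; running = +1567.5000
Stage 3 [74T→46T]: ω = 1567.5000×74/46 = 2521.6304 rpm, dir flips to −; running = −2521.6304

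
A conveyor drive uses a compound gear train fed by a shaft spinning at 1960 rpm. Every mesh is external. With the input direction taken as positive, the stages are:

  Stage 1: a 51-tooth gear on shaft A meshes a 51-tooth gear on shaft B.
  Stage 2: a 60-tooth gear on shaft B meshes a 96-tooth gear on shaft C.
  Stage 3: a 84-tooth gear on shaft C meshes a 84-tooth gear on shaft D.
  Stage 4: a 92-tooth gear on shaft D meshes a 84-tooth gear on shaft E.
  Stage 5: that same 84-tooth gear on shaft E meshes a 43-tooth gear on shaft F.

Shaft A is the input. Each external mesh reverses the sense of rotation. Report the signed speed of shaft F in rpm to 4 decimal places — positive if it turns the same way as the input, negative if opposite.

-2620.9302 rpm (opposite to input, |ω| = 2620.9302 rpm)

Stage 1 [51T→51T]: ω = 1960.0000×51/51 = 1960.0000 rpm, dir flips to −; running = −1960.0000
Stage 2 [60T→96T]: ω = 1960.0000×60/96 = 1225.0000 rpm, dir flips to +; running = +1225.0000
Stage 3 [84T→84T]: ω = 1225.0000×84/84 = 1225.0000 rpm, dir flips to −; running = −1225.0000
Stage 4 [92T→84T]: ω = 1225.0000×92/84 = 1341.6667 rpm, dir flips to +; running = +1341.6667
Stage 5 [84T→43T]: ω = 1341.6667×84/43 = 2620.9302 rpm, dir flips to −; running = −2620.9302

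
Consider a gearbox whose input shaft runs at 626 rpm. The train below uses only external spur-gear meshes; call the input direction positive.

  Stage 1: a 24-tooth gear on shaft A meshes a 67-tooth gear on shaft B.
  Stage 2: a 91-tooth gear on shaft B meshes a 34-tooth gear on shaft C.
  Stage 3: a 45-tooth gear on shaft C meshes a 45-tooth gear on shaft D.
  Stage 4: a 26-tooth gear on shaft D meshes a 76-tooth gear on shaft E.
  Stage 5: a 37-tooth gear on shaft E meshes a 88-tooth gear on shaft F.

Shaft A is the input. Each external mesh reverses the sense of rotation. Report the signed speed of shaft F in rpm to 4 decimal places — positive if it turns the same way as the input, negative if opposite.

Stage 1 [24T→67T]: ω = 626.0000×24/67 = 224.2388 rpm, dir flips to −; running = −224.2388
Stage 2 [91T→34T]: ω = 224.2388×91/34 = 600.1686 rpm, dir flips to +; running = +600.1686
Stage 3 [45T→45T]: ω = 600.1686×45/45 = 600.1686 rpm, dir flips to −; running = −600.1686
Stage 4 [26T→76T]: ω = 600.1686×26/76 = 205.3208 rpm, dir flips to +; running = +205.3208
Stage 5 [37T→88T]: ω = 205.3208×37/88 = 86.3281 rpm, dir flips to −; running = −86.3281

-86.3281 rpm (opposite to input, |ω| = 86.3281 rpm)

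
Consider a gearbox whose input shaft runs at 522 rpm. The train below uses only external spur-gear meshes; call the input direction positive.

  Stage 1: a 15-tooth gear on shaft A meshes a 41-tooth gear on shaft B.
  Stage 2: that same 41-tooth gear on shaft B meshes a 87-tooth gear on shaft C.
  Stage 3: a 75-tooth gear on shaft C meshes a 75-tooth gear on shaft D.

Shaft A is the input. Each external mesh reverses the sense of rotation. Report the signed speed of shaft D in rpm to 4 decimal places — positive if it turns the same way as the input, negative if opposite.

-90.0000 rpm (opposite to input, |ω| = 90.0000 rpm)

Stage 1 [15T→41T]: ω = 522.0000×15/41 = 190.9756 rpm, dir flips to −; running = −190.9756
Stage 2 [41T→87T]: ω = 190.9756×41/87 = 90.0000 rpm, dir flips to +; running = +90.0000
Stage 3 [75T→75T]: ω = 90.0000×75/75 = 90.0000 rpm, dir flips to −; running = −90.0000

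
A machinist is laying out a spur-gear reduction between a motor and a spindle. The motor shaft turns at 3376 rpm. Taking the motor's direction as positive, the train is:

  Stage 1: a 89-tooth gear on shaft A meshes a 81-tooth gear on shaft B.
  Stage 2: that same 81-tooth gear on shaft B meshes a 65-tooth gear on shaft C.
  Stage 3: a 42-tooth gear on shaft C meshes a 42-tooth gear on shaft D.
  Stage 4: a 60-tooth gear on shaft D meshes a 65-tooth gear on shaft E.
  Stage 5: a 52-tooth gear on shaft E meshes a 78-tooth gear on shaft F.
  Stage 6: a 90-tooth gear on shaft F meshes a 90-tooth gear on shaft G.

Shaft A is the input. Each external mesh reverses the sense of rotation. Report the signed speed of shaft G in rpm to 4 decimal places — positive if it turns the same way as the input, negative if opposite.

+2844.6296 rpm (same as input, |ω| = 2844.6296 rpm)

Stage 1 [89T→81T]: ω = 3376.0000×89/81 = 3709.4321 rpm, dir flips to −; running = −3709.4321
Stage 2 [81T→65T]: ω = 3709.4321×81/65 = 4622.5231 rpm, dir flips to +; running = +4622.5231
Stage 3 [42T→42T]: ω = 4622.5231×42/42 = 4622.5231 rpm, dir flips to −; running = −4622.5231
Stage 4 [60T→65T]: ω = 4622.5231×60/65 = 4266.9444 rpm, dir flips to +; running = +4266.9444
Stage 5 [52T→78T]: ω = 4266.9444×52/78 = 2844.6296 rpm, dir flips to −; running = −2844.6296
Stage 6 [90T→90T]: ω = 2844.6296×90/90 = 2844.6296 rpm, dir flips to +; running = +2844.6296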